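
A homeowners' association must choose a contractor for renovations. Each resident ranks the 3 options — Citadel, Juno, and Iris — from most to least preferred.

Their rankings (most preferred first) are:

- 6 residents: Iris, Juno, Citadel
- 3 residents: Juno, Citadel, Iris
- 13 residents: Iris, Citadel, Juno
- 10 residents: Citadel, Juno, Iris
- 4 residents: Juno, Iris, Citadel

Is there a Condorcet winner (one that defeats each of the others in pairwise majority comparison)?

Head-to-head results (36 voters total):
Citadel vs Juno: Citadel wins 23–13.
Citadel vs Iris: Iris wins 23–13.
Juno vs Iris: Iris wins 19–17.
Iris beats each rival — Citadel (23–13), Juno (19–17) — so Iris is the Condorcet winner.

Yes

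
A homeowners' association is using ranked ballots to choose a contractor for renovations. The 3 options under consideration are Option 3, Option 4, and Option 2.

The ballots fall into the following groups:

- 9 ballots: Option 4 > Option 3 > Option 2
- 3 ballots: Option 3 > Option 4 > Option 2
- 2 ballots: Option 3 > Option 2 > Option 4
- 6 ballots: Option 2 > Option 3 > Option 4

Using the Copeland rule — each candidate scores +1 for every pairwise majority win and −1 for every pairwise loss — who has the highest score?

Option 3

Pairwise results:
  Option 3 vs Option 4: Option 3 wins 11–9.
  Option 3 vs Option 2: Option 3 wins 14–6.
  Option 4 vs Option 2: Option 4 wins 12–8.
Copeland scores (wins − losses):
  Option 3: 2 − 0 = 2
  Option 4: 1 − 1 = 0
  Option 2: 0 − 2 = -2
Option 3 has the best Copeland score.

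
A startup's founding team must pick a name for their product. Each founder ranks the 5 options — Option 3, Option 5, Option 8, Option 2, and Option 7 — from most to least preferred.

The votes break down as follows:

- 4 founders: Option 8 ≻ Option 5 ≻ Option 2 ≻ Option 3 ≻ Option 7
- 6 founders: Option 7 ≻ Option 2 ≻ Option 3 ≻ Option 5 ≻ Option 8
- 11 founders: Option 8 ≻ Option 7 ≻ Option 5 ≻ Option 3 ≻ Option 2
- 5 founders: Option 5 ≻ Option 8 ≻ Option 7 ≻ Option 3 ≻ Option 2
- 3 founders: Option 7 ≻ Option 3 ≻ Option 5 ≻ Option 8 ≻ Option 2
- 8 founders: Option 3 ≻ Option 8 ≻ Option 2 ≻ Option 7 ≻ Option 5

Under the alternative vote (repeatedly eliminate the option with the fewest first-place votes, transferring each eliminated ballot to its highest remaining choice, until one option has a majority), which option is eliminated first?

Option 2

Round 1: Option 8 15, Option 7 9, Option 3 8, Option 5 5, Option 2 0. Option 2 has the fewest and is eliminated.
Round 2: Option 8 15, Option 7 9, Option 3 8, Option 5 5. Option 5 has the fewest and is eliminated.
Round 3: Option 8 20, Option 7 9, Option 3 8. Option 8 has a majority.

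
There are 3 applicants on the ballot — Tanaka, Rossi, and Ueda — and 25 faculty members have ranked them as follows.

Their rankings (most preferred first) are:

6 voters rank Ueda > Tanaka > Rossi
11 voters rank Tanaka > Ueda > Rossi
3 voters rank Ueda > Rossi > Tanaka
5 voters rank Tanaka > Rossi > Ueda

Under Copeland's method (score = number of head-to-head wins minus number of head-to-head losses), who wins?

Pairwise results:
  Tanaka vs Rossi: Tanaka wins 22–3.
  Tanaka vs Ueda: Tanaka wins 16–9.
  Rossi vs Ueda: Ueda wins 20–5.
Copeland scores (wins − losses):
  Tanaka: 2 − 0 = 2
  Rossi: 0 − 2 = -2
  Ueda: 1 − 1 = 0
Tanaka has the best Copeland score.

Tanaka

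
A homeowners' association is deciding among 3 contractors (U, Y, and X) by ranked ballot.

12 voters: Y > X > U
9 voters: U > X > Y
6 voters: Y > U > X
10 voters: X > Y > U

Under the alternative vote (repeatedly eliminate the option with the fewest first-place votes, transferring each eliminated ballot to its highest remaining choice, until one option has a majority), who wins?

X

Round 1: Y 18, X 10, U 9. U has the fewest and is eliminated.
Round 2: X 19, Y 18. X has a majority.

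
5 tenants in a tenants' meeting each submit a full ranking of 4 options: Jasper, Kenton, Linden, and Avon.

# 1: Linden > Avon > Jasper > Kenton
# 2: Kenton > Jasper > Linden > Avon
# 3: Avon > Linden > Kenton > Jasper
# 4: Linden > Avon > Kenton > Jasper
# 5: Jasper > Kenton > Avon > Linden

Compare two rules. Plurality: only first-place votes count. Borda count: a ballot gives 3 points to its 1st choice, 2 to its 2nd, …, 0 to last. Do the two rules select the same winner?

Yes

Plurality first-place counts: Jasper 1, Kenton 1, Linden 2, Avon 1 → Linden.
Borda totals: Jasper 6, Kenton 7, Linden 9, Avon 8 → Linden.
The two rules agree on Linden.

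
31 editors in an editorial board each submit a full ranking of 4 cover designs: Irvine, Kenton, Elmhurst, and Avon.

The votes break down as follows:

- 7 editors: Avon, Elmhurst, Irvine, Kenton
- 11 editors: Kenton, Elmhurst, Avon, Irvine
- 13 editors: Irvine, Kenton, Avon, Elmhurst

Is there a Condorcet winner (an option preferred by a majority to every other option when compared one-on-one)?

Head-to-head results (31 voters total):
Irvine vs Kenton: Irvine wins 20–11.
Irvine vs Elmhurst: Elmhurst wins 18–13.
Irvine vs Avon: Avon wins 18–13.
Kenton vs Elmhurst: Kenton wins 24–7.
Kenton vs Avon: Kenton wins 24–7.
Elmhurst vs Avon: Avon wins 20–11.
No candidate beats all others: Irvine beats Kenton beats Elmhurst beats Irvine, a majority cycle.

No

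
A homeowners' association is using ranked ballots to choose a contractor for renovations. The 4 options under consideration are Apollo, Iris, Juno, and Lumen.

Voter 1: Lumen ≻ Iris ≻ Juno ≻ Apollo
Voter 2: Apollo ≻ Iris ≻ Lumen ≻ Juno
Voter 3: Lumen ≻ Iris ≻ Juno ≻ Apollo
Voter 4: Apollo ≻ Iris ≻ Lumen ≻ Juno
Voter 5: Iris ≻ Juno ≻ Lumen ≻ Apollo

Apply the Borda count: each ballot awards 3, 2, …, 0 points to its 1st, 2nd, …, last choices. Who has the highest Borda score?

Iris

Borda scores:
  Apollo: 0 + 3 + 0 + 3 + 0 = 6
  Iris: 2 + 2 + 2 + 2 + 3 = 11
  Juno: 1 + 0 + 1 + 0 + 2 = 4
  Lumen: 3 + 1 + 3 + 1 + 1 = 9
Iris has the highest total.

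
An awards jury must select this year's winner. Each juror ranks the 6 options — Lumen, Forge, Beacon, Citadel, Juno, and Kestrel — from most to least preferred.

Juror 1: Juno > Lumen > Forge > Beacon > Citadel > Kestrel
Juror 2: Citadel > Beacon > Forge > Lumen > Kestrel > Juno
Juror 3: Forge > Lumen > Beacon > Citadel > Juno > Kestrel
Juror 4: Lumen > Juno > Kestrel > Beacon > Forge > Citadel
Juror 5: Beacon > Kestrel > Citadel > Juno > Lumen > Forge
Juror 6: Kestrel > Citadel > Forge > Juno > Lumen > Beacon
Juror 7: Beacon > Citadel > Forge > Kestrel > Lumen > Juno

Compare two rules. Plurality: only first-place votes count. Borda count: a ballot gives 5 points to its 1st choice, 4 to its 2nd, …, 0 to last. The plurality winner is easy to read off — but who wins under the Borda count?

Beacon

Plurality first-place counts: Lumen 1, Forge 1, Beacon 2, Citadel 1, Juno 1, Kestrel 1 → Beacon.
Borda totals: Lumen 18, Forge 18, Beacon 21, Citadel 19, Juno 14, Kestrel 15 → Beacon.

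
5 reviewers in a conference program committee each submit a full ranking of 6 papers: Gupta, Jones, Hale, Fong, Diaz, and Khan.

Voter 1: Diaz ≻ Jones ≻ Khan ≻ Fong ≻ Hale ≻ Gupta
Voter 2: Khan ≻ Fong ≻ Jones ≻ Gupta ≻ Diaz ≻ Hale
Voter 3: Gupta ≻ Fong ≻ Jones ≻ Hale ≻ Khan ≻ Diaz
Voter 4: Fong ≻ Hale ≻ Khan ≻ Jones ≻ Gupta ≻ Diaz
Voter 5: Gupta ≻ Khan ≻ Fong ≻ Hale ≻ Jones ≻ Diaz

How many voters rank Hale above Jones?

Ballots ranking Hale above Jones: 2.
Ballots ranking Jones above Hale: 3.
So 2 of 5 voters prefer Hale to Jones.

2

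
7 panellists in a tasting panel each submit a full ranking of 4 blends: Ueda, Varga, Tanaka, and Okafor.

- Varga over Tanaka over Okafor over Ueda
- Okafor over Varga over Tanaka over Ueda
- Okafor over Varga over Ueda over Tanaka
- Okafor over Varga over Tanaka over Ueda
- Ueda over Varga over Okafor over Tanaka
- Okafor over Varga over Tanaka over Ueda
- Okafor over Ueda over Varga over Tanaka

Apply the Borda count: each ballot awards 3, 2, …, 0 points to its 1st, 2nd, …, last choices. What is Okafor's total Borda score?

Borda scores:
  Ueda: 0 + 0 + 1 + 0 + 3 + 0 + 2 = 6
  Varga: 3 + 2 + 2 + 2 + 2 + 2 + 1 = 14
  Tanaka: 2 + 1 + 0 + 1 + 0 + 1 + 0 = 5
  Okafor: 1 + 3 + 3 + 3 + 1 + 3 + 3 = 17

17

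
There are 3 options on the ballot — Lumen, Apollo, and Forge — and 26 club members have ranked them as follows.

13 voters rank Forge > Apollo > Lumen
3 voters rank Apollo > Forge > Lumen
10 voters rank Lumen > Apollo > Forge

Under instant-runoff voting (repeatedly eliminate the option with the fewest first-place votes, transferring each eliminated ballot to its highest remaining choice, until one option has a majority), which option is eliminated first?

Round 1: Forge 13, Lumen 10, Apollo 3. Apollo has the fewest and is eliminated.
Round 2: Forge 16, Lumen 10. Forge has a majority.

Apollo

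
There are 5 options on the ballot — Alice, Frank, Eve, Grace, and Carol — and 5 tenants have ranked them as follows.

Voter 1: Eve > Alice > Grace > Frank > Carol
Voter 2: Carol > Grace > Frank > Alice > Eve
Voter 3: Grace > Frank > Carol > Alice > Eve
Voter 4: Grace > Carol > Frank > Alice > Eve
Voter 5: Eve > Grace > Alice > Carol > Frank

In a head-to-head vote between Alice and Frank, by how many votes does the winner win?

1

Ballots ranking Alice above Frank: 2.
Ballots ranking Frank above Alice: 3.
Frank wins 3–2, a margin of 1.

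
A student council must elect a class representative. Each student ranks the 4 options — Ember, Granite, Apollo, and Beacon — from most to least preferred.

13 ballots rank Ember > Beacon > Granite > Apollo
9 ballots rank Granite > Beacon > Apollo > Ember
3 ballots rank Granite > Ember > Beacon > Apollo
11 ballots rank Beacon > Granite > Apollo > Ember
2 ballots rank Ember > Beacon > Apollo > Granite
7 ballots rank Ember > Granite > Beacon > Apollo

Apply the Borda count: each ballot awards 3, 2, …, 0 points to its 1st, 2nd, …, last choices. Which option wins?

Borda scores:
  Ember: 13·3 + 9·0 + 3·2 + 11·0 + 2·3 + 7·3 = 72
  Granite: 13·1 + 9·3 + 3·3 + 11·2 + 2·0 + 7·2 = 85
  Apollo: 13·0 + 9·1 + 3·0 + 11·1 + 2·1 + 7·0 = 22
  Beacon: 13·2 + 9·2 + 3·1 + 11·3 + 2·2 + 7·1 = 91
Beacon has the highest total.

Beacon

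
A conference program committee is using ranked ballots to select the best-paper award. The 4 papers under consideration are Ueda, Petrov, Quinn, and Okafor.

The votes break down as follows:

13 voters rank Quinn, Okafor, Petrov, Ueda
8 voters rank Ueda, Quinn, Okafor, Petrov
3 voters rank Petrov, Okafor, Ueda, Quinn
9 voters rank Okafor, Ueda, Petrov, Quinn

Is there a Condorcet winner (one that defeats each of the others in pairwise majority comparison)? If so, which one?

None — there is no Condorcet winner

Head-to-head results (33 voters total):
Ueda vs Petrov: Ueda wins 17–16.
Ueda vs Quinn: Ueda wins 20–13.
Ueda vs Okafor: Okafor wins 25–8.
Petrov vs Quinn: Quinn wins 21–12.
Petrov vs Okafor: Okafor wins 30–3.
Quinn vs Okafor: Quinn wins 21–12.
No candidate beats all others: Ueda beats Quinn beats Okafor beats Ueda, a majority cycle.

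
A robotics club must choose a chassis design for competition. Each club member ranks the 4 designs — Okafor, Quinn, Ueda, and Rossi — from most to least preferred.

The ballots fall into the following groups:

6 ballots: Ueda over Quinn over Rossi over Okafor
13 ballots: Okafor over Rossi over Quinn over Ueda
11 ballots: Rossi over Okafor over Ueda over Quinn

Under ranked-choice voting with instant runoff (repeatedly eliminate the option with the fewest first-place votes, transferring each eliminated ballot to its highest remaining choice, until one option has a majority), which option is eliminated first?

Quinn

Round 1: Okafor 13, Rossi 11, Ueda 6, Quinn 0. Quinn has the fewest and is eliminated.
Round 2: Okafor 13, Rossi 11, Ueda 6. Ueda has the fewest and is eliminated.
Round 3: Rossi 17, Okafor 13. Rossi has a majority.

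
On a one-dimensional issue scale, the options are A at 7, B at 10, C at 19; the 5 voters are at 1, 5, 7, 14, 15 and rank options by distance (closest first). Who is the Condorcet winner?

With single-peaked preferences on a line, the Condorcet winner is the candidate closest to the median voter.
The median voter (position 7) is closest to A at 7.
Check: A vs C — voters closer to A: 3 of 5.

A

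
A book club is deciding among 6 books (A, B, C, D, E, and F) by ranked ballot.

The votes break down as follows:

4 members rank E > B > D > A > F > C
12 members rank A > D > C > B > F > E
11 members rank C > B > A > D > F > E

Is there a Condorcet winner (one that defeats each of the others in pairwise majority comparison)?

No

Head-to-head results (27 voters total):
A vs B: B wins 15–12.
A vs C: A wins 16–11.
A vs D: A wins 23–4.
A vs E: A wins 23–4.
A vs F: A wins 27–0.
B vs C: C wins 23–4.
B vs D: B wins 15–12.
B vs E: B wins 23–4.
B vs F: B wins 27–0.
C vs D: D wins 16–11.
C vs E: C wins 23–4.
C vs F: C wins 23–4.
D vs E: D wins 23–4.
D vs F: D wins 27–0.
E vs F: F wins 23–4.
No candidate beats all others: A beats C beats B beats A, a majority cycle.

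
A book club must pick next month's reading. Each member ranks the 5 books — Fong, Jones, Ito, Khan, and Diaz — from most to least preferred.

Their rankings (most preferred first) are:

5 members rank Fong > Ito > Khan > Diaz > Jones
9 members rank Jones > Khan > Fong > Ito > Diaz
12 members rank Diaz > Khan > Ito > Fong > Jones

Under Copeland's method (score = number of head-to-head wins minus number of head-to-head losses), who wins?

Khan

Pairwise results:
  Fong vs Jones: Fong wins 17–9.
  Fong vs Ito: Fong wins 14–12.
  Fong vs Khan: Khan wins 21–5.
  Fong vs Diaz: Fong wins 14–12.
  Jones vs Ito: Ito wins 17–9.
  Jones vs Khan: Khan wins 17–9.
  Jones vs Diaz: Diaz wins 17–9.
  Ito vs Khan: Khan wins 21–5.
  Ito vs Diaz: Ito wins 14–12.
  Khan vs Diaz: Khan wins 14–12.
Copeland scores (wins − losses):
  Fong: 3 − 1 = 2
  Jones: 0 − 4 = -4
  Ito: 2 − 2 = 0
  Khan: 4 − 0 = 4
  Diaz: 1 − 3 = -2
Khan has the best Copeland score.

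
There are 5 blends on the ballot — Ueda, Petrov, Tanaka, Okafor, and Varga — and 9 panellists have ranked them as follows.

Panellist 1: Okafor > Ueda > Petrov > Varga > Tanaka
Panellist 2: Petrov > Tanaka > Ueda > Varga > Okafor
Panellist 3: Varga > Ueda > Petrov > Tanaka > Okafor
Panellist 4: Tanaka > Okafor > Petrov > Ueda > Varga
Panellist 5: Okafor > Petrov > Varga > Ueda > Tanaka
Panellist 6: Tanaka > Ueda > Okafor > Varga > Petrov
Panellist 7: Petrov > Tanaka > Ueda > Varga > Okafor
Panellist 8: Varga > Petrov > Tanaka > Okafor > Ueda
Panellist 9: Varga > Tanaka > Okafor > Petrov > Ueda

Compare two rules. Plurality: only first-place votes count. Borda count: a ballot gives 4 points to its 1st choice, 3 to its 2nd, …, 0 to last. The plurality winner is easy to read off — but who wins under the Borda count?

Plurality first-place counts: Ueda 0, Petrov 2, Tanaka 2, Okafor 2, Varga 3 → Varga.
Borda totals: Ueda 15, Petrov 21, Tanaka 20, Okafor 16, Varga 18 → Petrov.

Petrov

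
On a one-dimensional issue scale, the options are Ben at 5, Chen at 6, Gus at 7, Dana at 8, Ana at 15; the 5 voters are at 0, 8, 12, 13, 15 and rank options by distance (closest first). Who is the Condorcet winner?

With single-peaked preferences on a line, the Condorcet winner is the candidate closest to the median voter.
The median voter (position 12) is closest to Ana at 15.
Check: Ana vs Ben — voters closer to Ana: 3 of 5.

Ana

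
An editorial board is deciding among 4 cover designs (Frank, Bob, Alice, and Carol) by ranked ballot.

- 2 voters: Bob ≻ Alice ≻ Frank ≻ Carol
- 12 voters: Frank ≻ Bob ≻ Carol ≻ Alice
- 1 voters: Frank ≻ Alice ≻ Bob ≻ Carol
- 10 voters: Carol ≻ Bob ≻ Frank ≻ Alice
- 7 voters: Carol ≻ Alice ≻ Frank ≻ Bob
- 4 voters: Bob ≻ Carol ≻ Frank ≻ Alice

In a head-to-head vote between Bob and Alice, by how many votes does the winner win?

20

Ballots ranking Bob above Alice: 2+12+10+4 = 28.
Ballots ranking Alice above Bob: 1+7 = 8.
Bob wins 28–8, a margin of 20.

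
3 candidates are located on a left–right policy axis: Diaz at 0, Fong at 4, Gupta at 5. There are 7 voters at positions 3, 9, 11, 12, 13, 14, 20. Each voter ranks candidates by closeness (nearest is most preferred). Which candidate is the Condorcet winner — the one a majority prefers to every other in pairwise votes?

With single-peaked preferences on a line, the Condorcet winner is the candidate closest to the median voter.
The median voter (position 12) is closest to Gupta at 5.
Check: Gupta vs Fong — voters closer to Gupta: 6 of 7.

Gupta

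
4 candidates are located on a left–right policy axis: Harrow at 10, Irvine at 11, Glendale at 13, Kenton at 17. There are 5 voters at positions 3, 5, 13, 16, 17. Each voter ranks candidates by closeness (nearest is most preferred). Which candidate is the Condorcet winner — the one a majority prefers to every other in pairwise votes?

With single-peaked preferences on a line, the Condorcet winner is the candidate closest to the median voter.
The median voter (position 13) is closest to Glendale at 13.
Check: Glendale vs Kenton — voters closer to Glendale: 3 of 5.

Glendale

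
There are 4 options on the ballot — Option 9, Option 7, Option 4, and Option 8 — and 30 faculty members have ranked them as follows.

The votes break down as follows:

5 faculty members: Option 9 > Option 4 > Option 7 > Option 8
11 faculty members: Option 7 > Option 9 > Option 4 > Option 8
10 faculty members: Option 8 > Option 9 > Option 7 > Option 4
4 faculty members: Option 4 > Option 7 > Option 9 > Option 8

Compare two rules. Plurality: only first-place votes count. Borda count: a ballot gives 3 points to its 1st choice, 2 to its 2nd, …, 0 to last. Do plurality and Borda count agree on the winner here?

Plurality first-place counts: Option 9 5, Option 7 11, Option 4 4, Option 8 10 → Option 7.
Borda totals: Option 9 61, Option 7 56, Option 4 33, Option 8 30 → Option 9.
The two rules disagree: plurality picks Option 7, Borda picks Option 9.

No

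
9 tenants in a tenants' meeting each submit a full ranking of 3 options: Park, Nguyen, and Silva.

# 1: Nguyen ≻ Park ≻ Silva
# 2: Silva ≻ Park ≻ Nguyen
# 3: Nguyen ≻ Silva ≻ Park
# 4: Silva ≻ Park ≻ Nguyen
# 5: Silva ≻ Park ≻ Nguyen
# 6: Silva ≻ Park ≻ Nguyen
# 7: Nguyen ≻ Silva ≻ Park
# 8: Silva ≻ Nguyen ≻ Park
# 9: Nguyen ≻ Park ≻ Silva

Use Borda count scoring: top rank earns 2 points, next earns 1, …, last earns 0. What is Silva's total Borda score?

12

Borda scores:
  Park: 1 + 1 + 0 + 1 + 1 + 1 + 0 + 0 + 1 = 6
  Nguyen: 2 + 0 + 2 + 0 + 0 + 0 + 2 + 1 + 2 = 9
  Silva: 0 + 2 + 1 + 2 + 2 + 2 + 1 + 2 + 0 = 12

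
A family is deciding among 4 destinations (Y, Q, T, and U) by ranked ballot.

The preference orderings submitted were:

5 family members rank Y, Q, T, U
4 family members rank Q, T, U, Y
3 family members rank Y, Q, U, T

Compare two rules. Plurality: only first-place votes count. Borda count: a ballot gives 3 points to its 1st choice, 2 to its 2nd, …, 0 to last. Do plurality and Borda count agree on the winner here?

No

Plurality first-place counts: Y 8, Q 4, T 0, U 0 → Y.
Borda totals: Y 24, Q 28, T 13, U 7 → Q.
The two rules disagree: plurality picks Y, Borda picks Q.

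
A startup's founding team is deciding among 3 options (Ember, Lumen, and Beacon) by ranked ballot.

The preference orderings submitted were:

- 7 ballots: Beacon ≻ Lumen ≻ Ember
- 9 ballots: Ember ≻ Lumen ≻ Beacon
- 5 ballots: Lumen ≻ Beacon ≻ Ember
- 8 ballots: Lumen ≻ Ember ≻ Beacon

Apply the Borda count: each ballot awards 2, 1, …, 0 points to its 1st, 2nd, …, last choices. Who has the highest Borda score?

Borda scores:
  Ember: 7·0 + 9·2 + 5·0 + 8·1 = 26
  Lumen: 7·1 + 9·1 + 5·2 + 8·2 = 42
  Beacon: 7·2 + 9·0 + 5·1 + 8·0 = 19
Lumen has the highest total.

Lumen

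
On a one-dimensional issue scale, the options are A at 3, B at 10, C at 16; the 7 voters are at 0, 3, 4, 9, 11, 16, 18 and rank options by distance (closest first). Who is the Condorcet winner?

With single-peaked preferences on a line, the Condorcet winner is the candidate closest to the median voter.
The median voter (position 9) is closest to B at 10.
Check: B vs C — voters closer to B: 5 of 7.

B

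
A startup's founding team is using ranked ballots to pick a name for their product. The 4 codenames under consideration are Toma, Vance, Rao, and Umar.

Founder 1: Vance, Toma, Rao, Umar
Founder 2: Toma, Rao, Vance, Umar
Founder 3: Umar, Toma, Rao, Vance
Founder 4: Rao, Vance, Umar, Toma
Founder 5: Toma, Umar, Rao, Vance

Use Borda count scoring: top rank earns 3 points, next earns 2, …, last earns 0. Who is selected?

Borda scores:
  Toma: 2 + 3 + 2 + 0 + 3 = 10
  Vance: 3 + 1 + 0 + 2 + 0 = 6
  Rao: 1 + 2 + 1 + 3 + 1 = 8
  Umar: 0 + 0 + 3 + 1 + 2 = 6
Toma has the highest total.

Toma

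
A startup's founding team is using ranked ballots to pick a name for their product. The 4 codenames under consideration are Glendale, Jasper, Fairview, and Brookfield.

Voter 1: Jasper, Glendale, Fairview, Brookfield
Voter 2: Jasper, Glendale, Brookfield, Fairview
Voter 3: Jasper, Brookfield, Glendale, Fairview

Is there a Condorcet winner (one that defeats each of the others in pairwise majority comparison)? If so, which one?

Head-to-head results (3 voters total):
Glendale vs Jasper: Jasper wins 3–0.
Glendale vs Fairview: Glendale wins 3–0.
Glendale vs Brookfield: Glendale wins 2–1.
Jasper vs Fairview: Jasper wins 3–0.
Jasper vs Brookfield: Jasper wins 3–0.
Fairview vs Brookfield: Brookfield wins 2–1.
Jasper beats each rival — Glendale (3–0), Fairview (3–0), Brookfield (3–0) — so Jasper is the Condorcet winner.

Jasper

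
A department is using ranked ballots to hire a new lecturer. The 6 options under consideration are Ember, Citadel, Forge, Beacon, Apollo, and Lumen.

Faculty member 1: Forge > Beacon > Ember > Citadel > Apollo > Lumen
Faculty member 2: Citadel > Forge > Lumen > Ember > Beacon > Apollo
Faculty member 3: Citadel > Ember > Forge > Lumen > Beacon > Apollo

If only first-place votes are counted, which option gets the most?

First-place vote totals:
  Ember: 0
  Citadel: 2
  Forge: 1
  Beacon: 0
  Apollo: 0
  Lumen: 0
Citadel has the most first-place votes.

Citadel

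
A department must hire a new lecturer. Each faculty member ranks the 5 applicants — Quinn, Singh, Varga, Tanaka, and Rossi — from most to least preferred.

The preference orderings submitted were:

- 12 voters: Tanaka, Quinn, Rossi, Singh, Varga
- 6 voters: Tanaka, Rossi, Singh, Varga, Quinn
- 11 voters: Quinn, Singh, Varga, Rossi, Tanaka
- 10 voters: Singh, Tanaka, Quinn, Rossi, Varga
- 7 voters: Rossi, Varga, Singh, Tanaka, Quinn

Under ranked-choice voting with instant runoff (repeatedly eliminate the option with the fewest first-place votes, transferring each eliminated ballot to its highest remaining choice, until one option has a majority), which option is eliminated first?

Varga

Round 1: Tanaka 18, Quinn 11, Singh 10, Rossi 7, Varga 0. Varga has the fewest and is eliminated.
Round 2: Tanaka 18, Quinn 11, Singh 10, Rossi 7. Rossi has the fewest and is eliminated.
Round 3: Tanaka 18, Singh 17, Quinn 11. Quinn has the fewest and is eliminated.
Round 4: Singh 28, Tanaka 18. Singh has a majority.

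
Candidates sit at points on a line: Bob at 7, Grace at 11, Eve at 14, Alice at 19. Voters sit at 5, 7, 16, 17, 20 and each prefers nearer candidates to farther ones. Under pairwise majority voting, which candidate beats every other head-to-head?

With single-peaked preferences on a line, the Condorcet winner is the candidate closest to the median voter.
The median voter (position 16) is closest to Eve at 14.
Check: Eve vs Alice — voters closer to Eve: 3 of 5.

Eve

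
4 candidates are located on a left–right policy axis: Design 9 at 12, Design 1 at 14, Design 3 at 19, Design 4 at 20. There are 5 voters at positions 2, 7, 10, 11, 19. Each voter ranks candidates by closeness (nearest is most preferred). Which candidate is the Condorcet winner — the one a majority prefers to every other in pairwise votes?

Design 9

With single-peaked preferences on a line, the Condorcet winner is the candidate closest to the median voter.
The median voter (position 10) is closest to Design 9 at 12.
Check: Design 9 vs Design 3 — voters closer to Design 9: 4 of 5.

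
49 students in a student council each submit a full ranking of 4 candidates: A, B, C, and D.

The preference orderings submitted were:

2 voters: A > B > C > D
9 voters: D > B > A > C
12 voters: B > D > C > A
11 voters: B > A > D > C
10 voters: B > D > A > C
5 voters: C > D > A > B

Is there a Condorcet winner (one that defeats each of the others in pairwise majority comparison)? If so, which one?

Head-to-head results (49 voters total):
A vs B: B wins 42–7.
A vs C: A wins 32–17.
A vs D: D wins 36–13.
B vs C: B wins 44–5.
B vs D: B wins 35–14.
C vs D: D wins 42–7.
B beats each rival — A (42–7), C (44–5), D (35–14) — so B is the Condorcet winner.

B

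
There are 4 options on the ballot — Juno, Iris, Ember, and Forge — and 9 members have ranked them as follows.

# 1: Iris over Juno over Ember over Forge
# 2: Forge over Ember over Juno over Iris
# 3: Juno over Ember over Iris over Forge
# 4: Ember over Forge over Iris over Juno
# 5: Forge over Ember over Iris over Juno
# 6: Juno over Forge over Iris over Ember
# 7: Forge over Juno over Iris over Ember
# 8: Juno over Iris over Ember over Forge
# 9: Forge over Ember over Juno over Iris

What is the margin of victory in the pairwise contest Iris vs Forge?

3

Ballots ranking Iris above Forge: 3.
Ballots ranking Forge above Iris: 6.
Forge wins 6–3, a margin of 3.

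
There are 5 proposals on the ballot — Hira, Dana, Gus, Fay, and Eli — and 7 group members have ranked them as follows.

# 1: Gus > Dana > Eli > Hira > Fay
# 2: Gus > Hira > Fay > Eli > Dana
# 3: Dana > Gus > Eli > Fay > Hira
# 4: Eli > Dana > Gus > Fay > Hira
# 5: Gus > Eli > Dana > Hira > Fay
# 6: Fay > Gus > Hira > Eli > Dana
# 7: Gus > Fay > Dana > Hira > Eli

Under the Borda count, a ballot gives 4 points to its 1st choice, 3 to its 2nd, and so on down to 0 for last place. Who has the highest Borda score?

Gus

Borda scores:
  Hira: 1 + 3 + 0 + 0 + 1 + 2 + 1 = 8
  Dana: 3 + 0 + 4 + 3 + 2 + 0 + 2 = 14
  Gus: 4 + 4 + 3 + 2 + 4 + 3 + 4 = 24
  Fay: 0 + 2 + 1 + 1 + 0 + 4 + 3 = 11
  Eli: 2 + 1 + 2 + 4 + 3 + 1 + 0 = 13
Gus has the highest total.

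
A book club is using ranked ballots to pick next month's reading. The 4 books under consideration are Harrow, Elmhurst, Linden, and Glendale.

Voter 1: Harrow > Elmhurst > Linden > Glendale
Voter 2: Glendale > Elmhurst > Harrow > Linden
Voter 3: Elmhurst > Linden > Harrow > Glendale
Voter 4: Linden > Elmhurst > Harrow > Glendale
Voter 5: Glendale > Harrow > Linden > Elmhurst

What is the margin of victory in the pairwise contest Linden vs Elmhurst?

Ballots ranking Linden above Elmhurst: 2.
Ballots ranking Elmhurst above Linden: 3.
Elmhurst wins 3–2, a margin of 1.

1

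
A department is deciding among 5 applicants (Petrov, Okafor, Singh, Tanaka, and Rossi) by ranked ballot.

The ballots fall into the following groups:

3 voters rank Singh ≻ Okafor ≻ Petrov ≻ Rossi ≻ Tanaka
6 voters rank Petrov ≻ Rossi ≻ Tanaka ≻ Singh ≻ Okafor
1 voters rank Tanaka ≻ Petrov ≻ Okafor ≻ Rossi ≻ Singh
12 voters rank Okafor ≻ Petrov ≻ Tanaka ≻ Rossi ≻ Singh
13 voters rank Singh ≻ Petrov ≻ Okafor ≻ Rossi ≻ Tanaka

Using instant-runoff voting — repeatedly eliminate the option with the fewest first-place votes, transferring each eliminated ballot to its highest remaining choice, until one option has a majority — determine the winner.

Singh

Round 1: Singh 16, Okafor 12, Petrov 6, Tanaka 1, Rossi 0. Rossi has the fewest and is eliminated.
Round 2: Singh 16, Okafor 12, Petrov 6, Tanaka 1. Tanaka has the fewest and is eliminated.
Round 3: Singh 16, Okafor 12, Petrov 7. Petrov has the fewest and is eliminated.
Round 4: Singh 22, Okafor 13. Singh has a majority.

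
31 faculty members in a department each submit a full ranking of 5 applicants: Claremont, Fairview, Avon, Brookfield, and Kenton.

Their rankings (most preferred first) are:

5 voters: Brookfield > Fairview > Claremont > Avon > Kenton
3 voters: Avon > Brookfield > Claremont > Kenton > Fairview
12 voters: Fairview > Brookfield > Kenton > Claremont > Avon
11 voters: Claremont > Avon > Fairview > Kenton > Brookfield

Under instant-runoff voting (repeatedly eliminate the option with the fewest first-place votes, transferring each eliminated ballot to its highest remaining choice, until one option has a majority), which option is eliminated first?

Kenton

Round 1: Fairview 12, Claremont 11, Brookfield 5, Avon 3, Kenton 0. Kenton has the fewest and is eliminated.
Round 2: Fairview 12, Claremont 11, Brookfield 5, Avon 3. Avon has the fewest and is eliminated.
Round 3: Fairview 12, Claremont 11, Brookfield 8. Brookfield has the fewest and is eliminated.
Round 4: Fairview 17, Claremont 14. Fairview has a majority.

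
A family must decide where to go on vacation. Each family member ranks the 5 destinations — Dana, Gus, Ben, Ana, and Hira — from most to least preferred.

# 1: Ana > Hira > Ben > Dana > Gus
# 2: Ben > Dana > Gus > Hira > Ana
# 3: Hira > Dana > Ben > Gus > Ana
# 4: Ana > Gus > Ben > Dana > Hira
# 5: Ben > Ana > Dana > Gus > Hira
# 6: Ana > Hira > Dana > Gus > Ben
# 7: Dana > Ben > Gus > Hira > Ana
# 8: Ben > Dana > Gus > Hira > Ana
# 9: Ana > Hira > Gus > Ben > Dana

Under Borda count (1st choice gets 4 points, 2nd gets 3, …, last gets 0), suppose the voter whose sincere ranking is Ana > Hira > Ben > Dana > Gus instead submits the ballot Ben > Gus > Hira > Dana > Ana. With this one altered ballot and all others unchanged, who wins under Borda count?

Borda totals with the altered ballot: Dana 19, Gus 17, Ben 24, Ana 15, Hira 15.
The winner is unchanged: still Ben.

Ben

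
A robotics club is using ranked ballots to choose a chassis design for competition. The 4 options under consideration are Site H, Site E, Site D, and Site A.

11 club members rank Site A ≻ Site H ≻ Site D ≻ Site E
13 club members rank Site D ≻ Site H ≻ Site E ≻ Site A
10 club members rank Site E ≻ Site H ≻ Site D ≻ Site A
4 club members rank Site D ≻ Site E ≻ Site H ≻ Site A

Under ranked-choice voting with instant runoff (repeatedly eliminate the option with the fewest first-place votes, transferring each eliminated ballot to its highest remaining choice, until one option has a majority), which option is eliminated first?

Site H

Round 1: Site D 17, Site A 11, Site E 10, Site H 0. Site H has the fewest and is eliminated.
Round 2: Site D 17, Site A 11, Site E 10. Site E has the fewest and is eliminated.
Round 3: Site D 27, Site A 11. Site D has a majority.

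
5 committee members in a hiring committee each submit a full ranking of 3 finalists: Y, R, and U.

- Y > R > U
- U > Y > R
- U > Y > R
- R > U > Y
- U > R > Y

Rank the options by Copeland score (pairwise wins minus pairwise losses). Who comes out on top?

U

Pairwise results:
  Y vs R: Y wins 3–2.
  Y vs U: U wins 4–1.
  R vs U: U wins 3–2.
Copeland scores (wins − losses):
  Y: 1 − 1 = 0
  R: 0 − 2 = -2
  U: 2 − 0 = 2
U has the best Copeland score.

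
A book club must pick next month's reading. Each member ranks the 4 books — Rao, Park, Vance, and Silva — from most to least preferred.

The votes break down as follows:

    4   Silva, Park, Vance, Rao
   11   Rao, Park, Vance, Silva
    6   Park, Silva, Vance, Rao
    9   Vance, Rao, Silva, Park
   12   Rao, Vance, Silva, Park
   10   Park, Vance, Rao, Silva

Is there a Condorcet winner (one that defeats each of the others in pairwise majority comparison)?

Head-to-head results (52 voters total):
Rao vs Park: Rao wins 32–20.
Rao vs Vance: Vance wins 29–23.
Rao vs Silva: Rao wins 42–10.
Park vs Vance: Park wins 31–21.
Park vs Silva: Park wins 27–25.
Vance vs Silva: Vance wins 42–10.
No candidate beats all others: Rao beats Park beats Vance beats Rao, a majority cycle.

No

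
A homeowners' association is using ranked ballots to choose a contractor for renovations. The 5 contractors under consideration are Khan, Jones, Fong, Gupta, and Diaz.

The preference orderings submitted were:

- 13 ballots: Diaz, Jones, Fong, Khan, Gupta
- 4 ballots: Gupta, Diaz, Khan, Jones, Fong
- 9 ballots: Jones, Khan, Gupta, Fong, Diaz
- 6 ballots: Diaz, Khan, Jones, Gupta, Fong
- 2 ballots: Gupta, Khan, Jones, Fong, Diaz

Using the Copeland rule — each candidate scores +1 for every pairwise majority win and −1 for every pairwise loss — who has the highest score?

Pairwise results:
  Khan vs Jones: Jones wins 22–12.
  Khan vs Fong: Khan wins 21–13.
  Khan vs Gupta: Khan wins 28–6.
  Khan vs Diaz: Diaz wins 23–11.
  Jones vs Fong: Jones wins 34–0.
  Jones vs Gupta: Jones wins 28–6.
  Jones vs Diaz: Diaz wins 23–11.
  Fong vs Gupta: Gupta wins 21–13.
  Fong vs Diaz: Diaz wins 23–11.
  Gupta vs Diaz: Diaz wins 19–15.
Copeland scores (wins − losses):
  Khan: 2 − 2 = 0
  Jones: 3 − 1 = 2
  Fong: 0 − 4 = -4
  Gupta: 1 − 3 = -2
  Diaz: 4 − 0 = 4
Diaz has the best Copeland score.

Diaz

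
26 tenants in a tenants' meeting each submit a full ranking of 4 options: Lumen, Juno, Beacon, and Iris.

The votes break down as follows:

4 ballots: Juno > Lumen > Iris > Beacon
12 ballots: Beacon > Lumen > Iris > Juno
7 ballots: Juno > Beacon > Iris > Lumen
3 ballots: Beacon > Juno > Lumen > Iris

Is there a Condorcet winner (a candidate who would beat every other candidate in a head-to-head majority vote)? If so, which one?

Head-to-head results (26 voters total):
Lumen vs Juno: Juno wins 14–12.
Lumen vs Beacon: Beacon wins 22–4.
Lumen vs Iris: Lumen wins 19–7.
Juno vs Beacon: Beacon wins 15–11.
Juno vs Iris: Juno wins 14–12.
Beacon vs Iris: Beacon wins 22–4.
Beacon beats each rival — Lumen (22–4), Juno (15–11), Iris (22–4) — so Beacon is the Condorcet winner.

Beacon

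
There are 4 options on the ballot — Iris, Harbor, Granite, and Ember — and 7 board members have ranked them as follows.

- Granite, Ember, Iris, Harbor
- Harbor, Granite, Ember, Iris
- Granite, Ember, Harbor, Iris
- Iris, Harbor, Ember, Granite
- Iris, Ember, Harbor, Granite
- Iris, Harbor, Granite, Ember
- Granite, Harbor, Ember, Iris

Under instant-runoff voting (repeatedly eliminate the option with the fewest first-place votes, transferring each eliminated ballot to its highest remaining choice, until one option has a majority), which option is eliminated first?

Ember

Round 1: Iris 3, Granite 3, Harbor 1, Ember 0. Ember has the fewest and is eliminated.
Round 2: Iris 3, Granite 3, Harbor 1. Harbor has the fewest and is eliminated.
Round 3: Granite 4, Iris 3. Granite has a majority.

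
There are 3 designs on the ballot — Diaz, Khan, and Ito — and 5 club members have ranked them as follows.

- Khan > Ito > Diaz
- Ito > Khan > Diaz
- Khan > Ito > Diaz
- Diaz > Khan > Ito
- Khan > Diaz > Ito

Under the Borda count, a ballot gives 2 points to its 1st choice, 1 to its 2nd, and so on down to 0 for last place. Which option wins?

Khan

Borda scores:
  Diaz: 0 + 0 + 0 + 2 + 1 = 3
  Khan: 2 + 1 + 2 + 1 + 2 = 8
  Ito: 1 + 2 + 1 + 0 + 0 = 4
Khan has the highest total.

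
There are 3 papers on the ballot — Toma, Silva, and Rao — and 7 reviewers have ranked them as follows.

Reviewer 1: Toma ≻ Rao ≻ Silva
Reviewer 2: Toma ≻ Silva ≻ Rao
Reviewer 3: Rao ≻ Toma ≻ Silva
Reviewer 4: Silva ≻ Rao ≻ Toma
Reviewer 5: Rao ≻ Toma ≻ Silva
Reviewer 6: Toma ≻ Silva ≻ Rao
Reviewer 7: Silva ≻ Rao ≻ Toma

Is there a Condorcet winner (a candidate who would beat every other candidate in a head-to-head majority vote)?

Head-to-head results (7 voters total):
Toma vs Silva: Toma wins 5–2.
Toma vs Rao: Rao wins 4–3.
Silva vs Rao: Silva wins 4–3.
No candidate beats all others: Toma beats Silva beats Rao beats Toma, a majority cycle.

No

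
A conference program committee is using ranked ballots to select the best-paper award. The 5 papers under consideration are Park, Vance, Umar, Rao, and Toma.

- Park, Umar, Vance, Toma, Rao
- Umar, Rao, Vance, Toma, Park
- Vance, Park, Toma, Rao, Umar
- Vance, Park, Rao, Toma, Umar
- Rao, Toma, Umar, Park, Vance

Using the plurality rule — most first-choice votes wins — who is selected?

Vance

First-place vote totals:
  Park: 1
  Vance: 2
  Umar: 1
  Rao: 1
  Toma: 0
Vance has the most first-place votes.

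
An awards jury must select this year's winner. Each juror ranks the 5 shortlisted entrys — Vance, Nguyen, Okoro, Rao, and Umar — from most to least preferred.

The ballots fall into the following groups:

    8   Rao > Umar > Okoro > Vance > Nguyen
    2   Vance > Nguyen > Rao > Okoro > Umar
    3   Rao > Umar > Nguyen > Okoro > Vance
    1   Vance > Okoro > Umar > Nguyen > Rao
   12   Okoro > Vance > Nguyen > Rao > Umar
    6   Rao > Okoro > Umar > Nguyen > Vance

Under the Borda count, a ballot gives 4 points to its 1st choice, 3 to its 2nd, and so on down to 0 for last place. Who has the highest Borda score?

Okoro

Borda scores:
  Vance: 8·1 + 2·4 + 3·0 + 4 + 12·3 + 6·0 = 56
  Nguyen: 8·0 + 2·3 + 3·2 + 1 + 12·2 + 6·1 = 43
  Okoro: 8·2 + 2·1 + 3·1 + 3 + 12·4 + 6·3 = 90
  Rao: 8·4 + 2·2 + 3·4 + 0 + 12·1 + 6·4 = 84
  Umar: 8·3 + 2·0 + 3·3 + 2 + 12·0 + 6·2 = 47
Okoro has the highest total.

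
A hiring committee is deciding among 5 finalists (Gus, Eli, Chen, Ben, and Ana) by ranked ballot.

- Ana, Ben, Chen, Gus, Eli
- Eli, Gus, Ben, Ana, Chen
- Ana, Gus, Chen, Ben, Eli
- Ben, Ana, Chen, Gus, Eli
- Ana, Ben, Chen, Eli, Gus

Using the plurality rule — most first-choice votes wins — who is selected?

Ana

First-place vote totals:
  Gus: 0
  Eli: 1
  Chen: 0
  Ben: 1
  Ana: 3
Ana has the most first-place votes.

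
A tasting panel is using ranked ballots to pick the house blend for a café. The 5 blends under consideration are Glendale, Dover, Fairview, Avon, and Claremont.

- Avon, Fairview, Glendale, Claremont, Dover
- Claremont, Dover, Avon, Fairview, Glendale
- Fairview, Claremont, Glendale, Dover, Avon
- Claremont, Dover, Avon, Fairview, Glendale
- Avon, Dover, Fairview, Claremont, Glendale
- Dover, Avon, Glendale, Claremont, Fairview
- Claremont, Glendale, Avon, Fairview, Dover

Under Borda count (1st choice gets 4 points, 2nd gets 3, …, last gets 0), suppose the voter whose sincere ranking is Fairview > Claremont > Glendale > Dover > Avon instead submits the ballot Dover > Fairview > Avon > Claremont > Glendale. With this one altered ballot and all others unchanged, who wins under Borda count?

Borda totals with the altered ballot: Glendale 7, Dover 17, Fairview 11, Avon 19, Claremont 16.
The switch changes the winner from Claremont to Avon.

Avon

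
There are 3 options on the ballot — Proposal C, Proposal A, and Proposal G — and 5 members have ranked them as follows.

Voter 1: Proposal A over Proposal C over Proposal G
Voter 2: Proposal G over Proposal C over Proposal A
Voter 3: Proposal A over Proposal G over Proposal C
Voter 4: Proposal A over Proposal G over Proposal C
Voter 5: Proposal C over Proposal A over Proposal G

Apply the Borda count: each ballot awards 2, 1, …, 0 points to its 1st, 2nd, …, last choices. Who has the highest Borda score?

Borda scores:
  Proposal C: 1 + 1 + 0 + 0 + 2 = 4
  Proposal A: 2 + 0 + 2 + 2 + 1 = 7
  Proposal G: 0 + 2 + 1 + 1 + 0 = 4
Proposal A has the highest total.

Proposal A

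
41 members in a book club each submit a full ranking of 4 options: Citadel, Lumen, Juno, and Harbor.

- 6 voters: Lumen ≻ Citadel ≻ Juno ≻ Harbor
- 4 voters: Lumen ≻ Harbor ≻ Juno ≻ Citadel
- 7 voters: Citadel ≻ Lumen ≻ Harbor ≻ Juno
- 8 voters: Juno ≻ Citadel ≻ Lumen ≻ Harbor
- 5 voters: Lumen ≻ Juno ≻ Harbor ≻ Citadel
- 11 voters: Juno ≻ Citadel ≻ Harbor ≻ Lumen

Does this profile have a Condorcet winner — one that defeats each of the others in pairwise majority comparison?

No

Head-to-head results (41 voters total):
Citadel vs Lumen: Citadel wins 26–15.
Citadel vs Juno: Juno wins 28–13.
Citadel vs Harbor: Citadel wins 32–9.
Lumen vs Juno: Lumen wins 22–19.
Lumen vs Harbor: Lumen wins 30–11.
Juno vs Harbor: Juno wins 30–11.
No candidate beats all others: Citadel beats Lumen beats Juno beats Citadel, a majority cycle.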